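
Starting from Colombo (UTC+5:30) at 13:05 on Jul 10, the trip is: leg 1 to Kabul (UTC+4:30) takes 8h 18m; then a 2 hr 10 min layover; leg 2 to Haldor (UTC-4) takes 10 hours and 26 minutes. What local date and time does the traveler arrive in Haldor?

00:29 on Jul 11

Convert departure to UTC: 13:05 − 5:30 = 07:35 UTC on Jul 10.
Add 8 hours 18 minutes leg 1 → 15:53 UTC.
Add 2 hours 10 minutes layover in Kabul → 18:03 UTC.
Add 10 hours 26 minutes leg 2 → 04:29 UTC (Jul 11).
Haldor is UTC−4:00, so local arrival = 04:29 − 4:00 = 00:29 on Jul 11.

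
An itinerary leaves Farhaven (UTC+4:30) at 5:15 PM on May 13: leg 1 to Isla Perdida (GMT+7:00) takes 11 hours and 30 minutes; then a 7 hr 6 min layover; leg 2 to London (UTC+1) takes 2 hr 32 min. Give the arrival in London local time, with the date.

Convert departure to UTC: 5:15 PM − 4:30 = 12:45 PM UTC on May 13.
Add 11 hours and 30 minutes leg 1 → 12:15 AM UTC (May 14).
Add 7 hours 6 minutes layover in Isla Perdida → 7:21 AM UTC.
Add 2 hours 32 minutes leg 2 → 9:53 AM UTC.
London is UTC+1:00, so local arrival = 9:53 AM + 1:00 = 10:53 AM on May 14.

10:53 AM on May 14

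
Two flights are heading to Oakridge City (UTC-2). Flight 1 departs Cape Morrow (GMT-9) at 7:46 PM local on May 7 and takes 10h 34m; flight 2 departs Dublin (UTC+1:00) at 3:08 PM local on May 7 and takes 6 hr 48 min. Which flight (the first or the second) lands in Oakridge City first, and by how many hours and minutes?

the second, by 18 hours 24 minutes

Flight 1 in UTC: 7:46 PM + 9:00 = 4:46 AM on May 8.
+10 hours 34 minutes → arrive 3:20 PM UTC on May 8.
Flight 2 in UTC: 3:08 PM − 1:00 = 2:08 PM on May 7.
+6 hours and 48 minutes → arrive 8:56 PM UTC on May 7.
Flight 2 lands earlier by 18 hours 24 minutes.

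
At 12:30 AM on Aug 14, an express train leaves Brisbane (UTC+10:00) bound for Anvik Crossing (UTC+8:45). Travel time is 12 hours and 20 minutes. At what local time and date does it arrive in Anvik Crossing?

11:35 AM on Aug 14

Convert departure to UTC: 12:30 AM − 10:00 = 2:30 PM UTC on Aug 13.
Add 12 hours 20 minutes travel time → 2:50 AM UTC (Aug 14).
Anvik Crossing is UTC+8:45, so local arrival = 2:50 AM + 8:45 = 11:35 AM on Aug 14.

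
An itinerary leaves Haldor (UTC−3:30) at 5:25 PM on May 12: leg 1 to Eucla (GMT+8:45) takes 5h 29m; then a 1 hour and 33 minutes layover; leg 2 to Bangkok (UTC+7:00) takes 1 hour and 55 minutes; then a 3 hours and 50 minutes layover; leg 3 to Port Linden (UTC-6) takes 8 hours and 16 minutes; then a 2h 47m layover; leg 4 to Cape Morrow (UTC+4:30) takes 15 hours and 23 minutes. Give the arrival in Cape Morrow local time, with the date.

Convert departure to UTC: 5:25 PM + 3:30 = 8:55 PM UTC on May 12.
Add 5 hours 29 minutes leg 1 → 2:24 AM UTC (May 13).
Add 1 hour and 33 minutes layover in Eucla → 3:57 AM UTC.
Add 1 hour 55 minutes leg 2 → 5:52 AM UTC.
Add 3 hours 50 minutes layover in Bangkok → 9:42 AM UTC.
Add 8 hours 16 minutes leg 3 → 5:58 PM UTC.
Add 2 hours 47 minutes layover in Port Linden → 8:45 PM UTC.
Add 15 hours 23 minutes leg 4 → 12:08 PM UTC (May 14).
Cape Morrow is UTC+4:30, so local arrival = 12:08 PM + 4:30 = 4:38 PM on May 14.

4:38 PM on May 14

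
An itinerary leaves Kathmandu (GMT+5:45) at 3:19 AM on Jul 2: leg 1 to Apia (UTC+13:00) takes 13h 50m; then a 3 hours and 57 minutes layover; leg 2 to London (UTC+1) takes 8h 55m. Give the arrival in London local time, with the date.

Convert departure to UTC: 3:19 AM − 5:45 = 9:34 PM UTC on Jul 1.
Add 13 hours and 50 minutes leg 1 → 11:24 AM UTC (Jul 2).
Add 3 hours and 57 minutes layover in Apia → 3:21 PM UTC.
Add 8 hours and 55 minutes leg 2 → 12:16 AM UTC (Jul 3).
London is UTC+1:00, so local arrival = 12:16 AM + 1:00 = 1:16 AM on Jul 3.

1:16 AM on July 3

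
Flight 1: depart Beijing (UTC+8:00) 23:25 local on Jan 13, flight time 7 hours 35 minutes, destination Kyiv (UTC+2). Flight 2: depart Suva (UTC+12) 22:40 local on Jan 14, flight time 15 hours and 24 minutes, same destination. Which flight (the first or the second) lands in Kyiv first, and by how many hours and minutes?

Flight 1 in UTC: 23:25 − 8:00 = 15:25 on Jan 13.
+7 hours and 35 minutes → arrive 23:00 UTC on Jan 13.
Flight 2 in UTC: 22:40 − 12:00 = 10:40 on Jan 14.
+15 hours 24 minutes → arrive 02:04 UTC on Jan 15.
Flight 1 lands earlier by 27 hours 4 minutes.

the first, by 27 hours 4 minutes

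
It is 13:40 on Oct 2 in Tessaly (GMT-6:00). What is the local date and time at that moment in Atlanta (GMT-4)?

15:40 on October 2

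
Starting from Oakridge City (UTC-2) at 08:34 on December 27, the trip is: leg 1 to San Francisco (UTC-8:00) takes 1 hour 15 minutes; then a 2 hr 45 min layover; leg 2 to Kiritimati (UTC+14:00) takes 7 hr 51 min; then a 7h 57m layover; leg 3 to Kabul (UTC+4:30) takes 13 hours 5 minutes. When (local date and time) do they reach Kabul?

Convert departure to UTC: 08:34 + 2:00 = 10:34 UTC on Dec 27.
Add 1 hour and 15 minutes leg 1 → 11:49 UTC.
Add 2 hours and 45 minutes layover in San Francisco → 14:34 UTC.
Add 7 hours 51 minutes leg 2 → 22:25 UTC.
Add 7 hours 57 minutes layover in Kiritimati → 06:22 UTC (Dec 28).
Add 13 hours and 5 minutes leg 3 → 19:27 UTC.
Kabul is UTC+4:30, so local arrival = 19:27 + 4:30 = 23:57 on Dec 28.

23:57 on December 28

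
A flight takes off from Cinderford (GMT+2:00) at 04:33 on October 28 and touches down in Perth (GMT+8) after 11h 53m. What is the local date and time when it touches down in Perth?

22:26 on Oct 28

Convert departure to UTC: 04:33 − 2:00 = 02:33 UTC on Oct 28.
Add 11 hours and 53 minutes travel time → 14:26 UTC.
Perth is UTC+8:00, so local arrival = 14:26 + 8:00 = 22:26 on Oct 28.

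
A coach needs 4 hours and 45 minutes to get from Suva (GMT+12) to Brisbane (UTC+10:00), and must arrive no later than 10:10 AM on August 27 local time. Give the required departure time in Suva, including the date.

7:25 AM on Aug 27

Target arrival in UTC: 10:10 AM − 10:00 = 12:10 AM on Aug 27.
Subtract 4 hours and 45 minutes → departure 7:25 PM UTC on Aug 26.
Suva is UTC+12:00: 7:25 PM + 12:00 = 7:25 AM on Aug 27.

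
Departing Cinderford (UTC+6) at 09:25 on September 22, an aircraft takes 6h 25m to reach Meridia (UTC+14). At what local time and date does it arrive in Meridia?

Meridia is 8:00 ahead of Cinderford.
After 6 hours and 25 minutes it is 15:50 in Cinderford.
Shift by the zone difference: 15:50 + 8:00 = 23:50 on Sep 22 in Meridia.

23:50 on Sep 22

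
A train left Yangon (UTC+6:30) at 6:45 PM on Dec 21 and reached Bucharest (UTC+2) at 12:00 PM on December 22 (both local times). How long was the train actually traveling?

21 hours 45 minutes

Departure in UTC: 6:45 PM − 6:30 = 12:15 PM on Dec 21.
Arrival in UTC: 12:00 PM − 2:00 = 10:00 AM on Dec 22.
Elapsed = 10:00 AM − 12:15 PM (+1 day) = 21 hours 45 minutes.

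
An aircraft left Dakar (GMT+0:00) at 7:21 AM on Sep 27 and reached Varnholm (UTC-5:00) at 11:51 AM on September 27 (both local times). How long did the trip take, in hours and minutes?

Departure is already UTC: 7:21 AM on Sep 27.
Arrival in UTC: 11:51 AM + 5:00 = 4:51 PM on Sep 27.
Elapsed = 4:51 PM − 7:21 AM = 9 hours 30 minutes.

9 hours 30 minutes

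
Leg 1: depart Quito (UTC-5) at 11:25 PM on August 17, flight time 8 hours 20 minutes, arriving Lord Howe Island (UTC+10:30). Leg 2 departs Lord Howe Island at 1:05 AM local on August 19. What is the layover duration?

Convert departure to UTC: 11:25 PM + 5:00 = 4:25 AM UTC on Aug 18.
Add 8 hours 20 minutes flight time → 12:45 PM UTC.
Lord Howe Island is UTC+10:30, so local arrival = 12:45 PM + 10:30 = 11:15 PM on Aug 18.
Layover = 1:05 AM − 11:15 PM (+1 day) = 1 hour 50 minutes.

1 hour 50 minutes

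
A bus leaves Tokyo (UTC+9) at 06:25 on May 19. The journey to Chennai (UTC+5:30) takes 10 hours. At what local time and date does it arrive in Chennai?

12:55 on May 19

Convert departure to UTC: 06:25 − 9:00 = 21:25 UTC on May 18.
Add 10 hours travel time → 07:25 UTC (May 19).
Chennai is UTC+5:30, so local arrival = 07:25 + 5:30 = 12:55 on May 19.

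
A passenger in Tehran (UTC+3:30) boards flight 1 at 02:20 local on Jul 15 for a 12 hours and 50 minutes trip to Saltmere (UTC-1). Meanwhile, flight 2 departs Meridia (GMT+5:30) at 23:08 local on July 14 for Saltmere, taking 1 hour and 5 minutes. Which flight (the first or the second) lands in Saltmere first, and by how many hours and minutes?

the second, by 16 hours 57 minutes

Flight 1 in UTC: 02:20 − 3:30 = 22:50 on Jul 14.
+12 hours 50 minutes → arrive 11:40 UTC on Jul 15.
Flight 2 in UTC: 23:08 − 5:30 = 17:38 on Jul 14.
+1 hour and 5 minutes → arrive 18:43 UTC on Jul 14.
Flight 2 lands earlier by 16 hours 57 minutes.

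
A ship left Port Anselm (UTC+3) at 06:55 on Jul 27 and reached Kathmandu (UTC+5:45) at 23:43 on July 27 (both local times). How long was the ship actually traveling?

14 hours 3 minutes

Departure in UTC: 06:55 − 3:00 = 03:55 on Jul 27.
Arrival in UTC: 23:43 − 5:45 = 17:58 on Jul 27.
Elapsed = 17:58 − 03:55 = 14 hours 3 minutes.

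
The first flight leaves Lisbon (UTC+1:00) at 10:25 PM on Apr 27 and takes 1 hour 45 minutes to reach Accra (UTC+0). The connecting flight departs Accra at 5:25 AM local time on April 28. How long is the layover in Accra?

6 hours 15 minutes

Convert departure to UTC: 10:25 PM − 1:00 = 9:25 PM UTC on Apr 27.
Add 1 hour and 45 minutes flight time → 11:10 PM UTC.
Accra is UTC+0, so local arrival is the same: 11:10 PM on Apr 27.
Layover = 5:25 AM − 11:10 PM (+1 day) = 6 hours 15 minutes.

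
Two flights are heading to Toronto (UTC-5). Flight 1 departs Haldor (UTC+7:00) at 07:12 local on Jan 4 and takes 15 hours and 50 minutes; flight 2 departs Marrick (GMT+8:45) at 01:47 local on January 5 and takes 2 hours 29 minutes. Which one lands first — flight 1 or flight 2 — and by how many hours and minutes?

Flight 1 in UTC: 07:12 − 7:00 = 00:12 on Jan 4.
+15 hours and 50 minutes → arrive 16:02 UTC on Jan 4.
Flight 2 in UTC: 01:47 − 8:45 = 17:02 on Jan 4.
+2 hours 29 minutes → arrive 19:31 UTC on Jan 4.
Flight 1 lands earlier by 3 hours 29 minutes.

the first, by 3 hours 29 minutes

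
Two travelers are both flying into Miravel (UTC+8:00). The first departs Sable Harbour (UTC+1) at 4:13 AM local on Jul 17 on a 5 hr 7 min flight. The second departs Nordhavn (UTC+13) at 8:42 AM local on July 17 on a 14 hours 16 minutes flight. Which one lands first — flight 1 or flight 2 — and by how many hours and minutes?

Flight 1 in UTC: 4:13 AM − 1:00 = 3:13 AM on Jul 17.
+5 hours and 7 minutes → arrive 8:20 AM UTC on Jul 17.
Flight 2 in UTC: 8:42 AM − 13:00 = 7:42 PM on Jul 16.
+14 hours and 16 minutes → arrive 9:58 AM UTC on Jul 17.
Flight 1 lands earlier by 1 hour 38 minutes.

the first, by 1 hour 38 minutes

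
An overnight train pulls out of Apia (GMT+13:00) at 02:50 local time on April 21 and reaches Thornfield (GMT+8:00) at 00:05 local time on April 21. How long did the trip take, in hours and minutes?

2 hours 15 minutes

Departure in UTC: 02:50 − 13:00 = 13:50 on Apr 20.
Arrival in UTC: 00:05 − 8:00 = 16:05 on Apr 20.
Elapsed = 16:05 − 13:50 = 2 hours 15 minutes.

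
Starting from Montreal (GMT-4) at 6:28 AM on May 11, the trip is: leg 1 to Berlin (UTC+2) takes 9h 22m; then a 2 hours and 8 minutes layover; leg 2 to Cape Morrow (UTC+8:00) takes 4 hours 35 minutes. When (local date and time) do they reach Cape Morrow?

10:33 AM on May 12

Convert departure to UTC: 6:28 AM + 4:00 = 10:28 AM UTC on May 11.
Add 9 hours and 22 minutes leg 1 → 7:50 PM UTC.
Add 2 hours 8 minutes layover in Berlin → 9:58 PM UTC.
Add 4 hours 35 minutes leg 2 → 2:33 AM UTC (May 12).
Cape Morrow is UTC+8:00, so local arrival = 2:33 AM + 8:00 = 10:33 AM on May 12.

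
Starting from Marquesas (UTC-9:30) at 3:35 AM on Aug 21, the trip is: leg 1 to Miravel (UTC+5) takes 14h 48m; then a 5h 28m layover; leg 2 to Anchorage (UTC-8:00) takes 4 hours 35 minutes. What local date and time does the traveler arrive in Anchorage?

Convert departure to UTC: 3:35 AM + 9:30 = 1:05 PM UTC on Aug 21.
Add 14 hours and 48 minutes leg 1 → 3:53 AM UTC (Aug 22).
Add 5 hours 28 minutes layover in Miravel → 9:21 AM UTC.
Add 4 hours and 35 minutes leg 2 → 1:56 PM UTC.
Anchorage is UTC−8:00, so local arrival = 1:56 PM − 8:00 = 5:56 AM on Aug 22.

5:56 AM on August 22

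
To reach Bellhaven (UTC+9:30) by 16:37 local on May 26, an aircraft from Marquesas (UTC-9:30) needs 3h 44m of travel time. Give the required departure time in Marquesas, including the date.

Target arrival in UTC: 16:37 − 9:30 = 07:07 on May 26.
Subtract 3 hours 44 minutes → departure 03:23 UTC on May 26.
Marquesas is UTC−9:30: 03:23 − 9:30 = 17:53 on May 25.

17:53 on May 25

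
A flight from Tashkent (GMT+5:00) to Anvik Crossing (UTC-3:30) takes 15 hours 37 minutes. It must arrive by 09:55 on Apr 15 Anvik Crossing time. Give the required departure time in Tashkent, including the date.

Target arrival in UTC: 09:55 + 3:30 = 13:25 on Apr 15.
Subtract 15 hours 37 minutes → departure 21:48 UTC on Apr 14.
Tashkent is UTC+5:00: 21:48 + 5:00 = 02:48 on Apr 15.

02:48 on April 15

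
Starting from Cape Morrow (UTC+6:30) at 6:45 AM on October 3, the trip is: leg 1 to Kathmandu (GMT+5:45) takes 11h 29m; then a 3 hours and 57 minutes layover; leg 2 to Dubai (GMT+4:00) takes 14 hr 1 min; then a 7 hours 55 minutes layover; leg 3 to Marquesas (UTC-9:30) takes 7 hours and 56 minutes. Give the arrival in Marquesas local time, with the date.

12:03 PM on October 4

Convert departure to UTC: 6:45 AM − 6:30 = 12:15 AM UTC on Oct 3.
Add 11 hours and 29 minutes leg 1 → 11:44 AM UTC.
Add 3 hours and 57 minutes layover in Kathmandu → 3:41 PM UTC.
Add 14 hours and 1 minute leg 2 → 5:42 AM UTC (Oct 4).
Add 7 hours and 55 minutes layover in Dubai → 1:37 PM UTC.
Add 7 hours and 56 minutes leg 3 → 9:33 PM UTC.
Marquesas is UTC−9:30, so local arrival = 9:33 PM − 9:30 = 12:03 PM on Oct 4.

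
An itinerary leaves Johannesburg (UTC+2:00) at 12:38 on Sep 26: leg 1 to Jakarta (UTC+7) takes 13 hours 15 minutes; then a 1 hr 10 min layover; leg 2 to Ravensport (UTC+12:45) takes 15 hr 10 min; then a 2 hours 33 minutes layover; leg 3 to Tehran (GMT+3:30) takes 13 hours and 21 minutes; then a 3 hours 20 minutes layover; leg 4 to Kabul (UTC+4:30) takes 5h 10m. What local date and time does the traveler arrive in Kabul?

21:07 on Sep 28

Convert departure to UTC: 12:38 − 2:00 = 10:38 UTC on Sep 26.
Add 13 hours and 15 minutes leg 1 → 23:53 UTC.
Add 1 hour and 10 minutes layover in Jakarta → 01:03 UTC (Sep 27).
Add 15 hours and 10 minutes leg 2 → 16:13 UTC.
Add 2 hours 33 minutes layover in Ravensport → 18:46 UTC.
Add 13 hours and 21 minutes leg 3 → 08:07 UTC (Sep 28).
Add 3 hours and 20 minutes layover in Tehran → 11:27 UTC.
Add 5 hours 10 minutes leg 4 → 16:37 UTC.
Kabul is UTC+4:30, so local arrival = 16:37 + 4:30 = 21:07 on Sep 28.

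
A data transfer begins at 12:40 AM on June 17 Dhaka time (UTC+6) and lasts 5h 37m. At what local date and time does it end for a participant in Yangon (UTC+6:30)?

6:47 AM on June 17

Yangon is 0:30 ahead of Dhaka.
After 5 hours 37 minutes it is 6:17 AM in Dhaka.
Shift by the zone difference: 6:17 AM + 0:30 = 6:47 AM on Jun 17 in Yangon.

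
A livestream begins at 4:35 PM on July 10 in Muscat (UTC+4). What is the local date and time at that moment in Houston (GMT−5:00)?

7:35 AM on July 10

Houston is 9:00 behind Muscat.
Shift by the zone difference: 4:35 PM − 9:00 = 7:35 AM on Jul 10 in Houston.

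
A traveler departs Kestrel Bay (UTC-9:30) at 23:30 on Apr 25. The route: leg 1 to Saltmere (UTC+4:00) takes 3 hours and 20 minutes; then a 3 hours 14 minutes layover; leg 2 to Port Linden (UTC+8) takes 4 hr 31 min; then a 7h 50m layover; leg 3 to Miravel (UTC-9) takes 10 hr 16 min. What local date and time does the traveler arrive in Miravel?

Convert departure to UTC: 23:30 + 9:30 = 09:00 UTC on Apr 26.
Add 3 hours 20 minutes leg 1 → 12:20 UTC.
Add 3 hours and 14 minutes layover in Saltmere → 15:34 UTC.
Add 4 hours 31 minutes leg 2 → 20:05 UTC.
Add 7 hours and 50 minutes layover in Port Linden → 03:55 UTC (Apr 27).
Add 10 hours and 16 minutes leg 3 → 14:11 UTC.
Miravel is UTC−9:00, so local arrival = 14:11 − 9:00 = 05:11 on Apr 27.

05:11 on April 27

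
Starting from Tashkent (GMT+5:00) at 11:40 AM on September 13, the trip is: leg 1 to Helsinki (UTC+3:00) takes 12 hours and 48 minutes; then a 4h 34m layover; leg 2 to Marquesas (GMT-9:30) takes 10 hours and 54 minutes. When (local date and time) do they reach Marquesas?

Convert departure to UTC: 11:40 AM − 5:00 = 6:40 AM UTC on Sep 13.
Add 12 hours and 48 minutes leg 1 → 7:28 PM UTC.
Add 4 hours and 34 minutes layover in Helsinki → 12:02 AM UTC (Sep 14).
Add 10 hours and 54 minutes leg 2 → 10:56 AM UTC.
Marquesas is UTC−9:30, so local arrival = 10:56 AM − 9:30 = 1:26 AM on Sep 14.

1:26 AM on September 14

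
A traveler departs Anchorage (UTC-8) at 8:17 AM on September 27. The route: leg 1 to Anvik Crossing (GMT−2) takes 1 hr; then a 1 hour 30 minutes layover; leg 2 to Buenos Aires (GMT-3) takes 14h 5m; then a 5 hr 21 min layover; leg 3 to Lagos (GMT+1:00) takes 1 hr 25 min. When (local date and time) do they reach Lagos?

4:38 PM on September 28

Convert departure to UTC: 8:17 AM + 8:00 = 4:17 PM UTC on Sep 27.
Add 1 hour leg 1 → 5:17 PM UTC.
Add 1 hour 30 minutes layover in Anvik Crossing → 6:47 PM UTC.
Add 14 hours and 5 minutes leg 2 → 8:52 AM UTC (Sep 28).
Add 5 hours 21 minutes layover in Buenos Aires → 2:13 PM UTC.
Add 1 hour 25 minutes leg 3 → 3:38 PM UTC.
Lagos is UTC+1:00, so local arrival = 3:38 PM + 1:00 = 4:38 PM on Sep 28.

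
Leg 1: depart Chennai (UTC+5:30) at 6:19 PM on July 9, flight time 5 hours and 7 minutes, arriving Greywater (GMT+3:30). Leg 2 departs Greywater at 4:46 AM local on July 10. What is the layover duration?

Convert departure to UTC: 6:19 PM − 5:30 = 12:49 PM UTC on Jul 9.
Add 5 hours and 7 minutes flight time → 5:56 PM UTC.
Greywater is UTC+3:30, so local arrival = 5:56 PM + 3:30 = 9:26 PM on Jul 9.
Layover = 4:46 AM − 9:26 PM (+1 day) = 7 hours 20 minutes.

7 hours 20 minutes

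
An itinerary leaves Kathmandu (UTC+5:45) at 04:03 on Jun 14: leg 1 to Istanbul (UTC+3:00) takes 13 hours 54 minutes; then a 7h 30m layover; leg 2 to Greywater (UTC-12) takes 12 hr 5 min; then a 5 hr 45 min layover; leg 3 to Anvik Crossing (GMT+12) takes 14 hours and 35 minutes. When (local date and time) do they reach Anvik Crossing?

16:07 on Jun 16

Convert departure to UTC: 04:03 − 5:45 = 22:18 UTC on Jun 13.
Add 13 hours and 54 minutes leg 1 → 12:12 UTC (Jun 14).
Add 7 hours and 30 minutes layover in Istanbul → 19:42 UTC.
Add 12 hours 5 minutes leg 2 → 07:47 UTC (Jun 15).
Add 5 hours 45 minutes layover in Greywater → 13:32 UTC.
Add 14 hours 35 minutes leg 3 → 04:07 UTC (Jun 16).
Anvik Crossing is UTC+12:00, so local arrival = 04:07 + 12:00 = 16:07 on Jun 16.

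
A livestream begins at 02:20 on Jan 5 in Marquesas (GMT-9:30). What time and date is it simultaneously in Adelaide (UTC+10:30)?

22:20 on January 5

In UTC: 02:20 + 9:30 = 11:50 on Jan 5.
Adelaide is UTC+10:30: 11:50 + 10:30 = 22:20 on Jan 5.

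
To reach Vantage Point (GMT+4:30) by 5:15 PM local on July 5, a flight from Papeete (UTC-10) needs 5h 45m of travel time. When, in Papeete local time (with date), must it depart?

9:00 PM on Jul 4

Target arrival in UTC: 5:15 PM − 4:30 = 12:45 PM on Jul 5.
Subtract 5 hours 45 minutes → departure 7:00 AM UTC on Jul 5.
Papeete is UTC−10:00: 7:00 AM − 10:00 = 9:00 PM on Jul 4.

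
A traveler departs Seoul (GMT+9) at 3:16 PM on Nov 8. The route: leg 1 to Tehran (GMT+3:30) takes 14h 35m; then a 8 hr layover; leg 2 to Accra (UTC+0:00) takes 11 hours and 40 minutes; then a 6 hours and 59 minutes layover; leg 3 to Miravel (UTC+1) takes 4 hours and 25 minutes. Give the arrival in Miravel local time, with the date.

4:55 AM on November 10

Convert departure to UTC: 3:16 PM − 9:00 = 6:16 AM UTC on Nov 8.
Add 14 hours and 35 minutes leg 1 → 8:51 PM UTC.
Add 8 hours layover in Tehran → 4:51 AM UTC (Nov 9).
Add 11 hours 40 minutes leg 2 → 4:31 PM UTC.
Add 6 hours and 59 minutes layover in Accra → 11:30 PM UTC.
Add 4 hours 25 minutes leg 3 → 3:55 AM UTC (Nov 10).
Miravel is UTC+1:00, so local arrival = 3:55 AM + 1:00 = 4:55 AM on Nov 10.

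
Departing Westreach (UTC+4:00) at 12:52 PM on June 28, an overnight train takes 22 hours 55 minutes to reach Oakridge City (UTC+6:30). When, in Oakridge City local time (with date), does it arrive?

2:17 PM on June 29

Convert departure to UTC: 12:52 PM − 4:00 = 8:52 AM UTC on Jun 28.
Add 22 hours and 55 minutes travel time → 7:47 AM UTC (Jun 29).
Oakridge City is UTC+6:30, so local arrival = 7:47 AM + 6:30 = 2:17 PM on Jun 29.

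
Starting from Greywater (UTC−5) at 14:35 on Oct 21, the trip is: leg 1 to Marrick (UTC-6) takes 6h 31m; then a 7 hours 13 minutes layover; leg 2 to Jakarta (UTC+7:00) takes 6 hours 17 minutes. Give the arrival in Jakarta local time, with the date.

Convert departure to UTC: 14:35 + 5:00 = 19:35 UTC on Oct 21.
Add 6 hours 31 minutes leg 1 → 02:06 UTC (Oct 22).
Add 7 hours 13 minutes layover in Marrick → 09:19 UTC.
Add 6 hours and 17 minutes leg 2 → 15:36 UTC.
Jakarta is UTC+7:00, so local arrival = 15:36 + 7:00 = 22:36 on Oct 22.

22:36 on October 22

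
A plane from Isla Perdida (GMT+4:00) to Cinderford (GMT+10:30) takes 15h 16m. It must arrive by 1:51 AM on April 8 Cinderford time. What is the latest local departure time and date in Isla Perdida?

Target arrival in UTC: 1:51 AM − 10:30 = 3:21 PM on Apr 7.
Subtract 15 hours and 16 minutes → departure 12:05 AM UTC on Apr 7.
Isla Perdida is UTC+4:00: 12:05 AM + 4:00 = 4:05 AM on Apr 7.

4:05 AM on Apr 7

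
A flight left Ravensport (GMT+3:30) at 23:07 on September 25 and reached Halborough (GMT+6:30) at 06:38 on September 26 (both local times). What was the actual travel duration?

4 hours 31 minutes

Halborough is 3:00 ahead of Ravensport.
Clock-face elapsed time (ignoring zones) is 7 hours 31 minutes.
Actual elapsed = 7 hours 31 minutes − 3:00 = 4 hours 31 minutes.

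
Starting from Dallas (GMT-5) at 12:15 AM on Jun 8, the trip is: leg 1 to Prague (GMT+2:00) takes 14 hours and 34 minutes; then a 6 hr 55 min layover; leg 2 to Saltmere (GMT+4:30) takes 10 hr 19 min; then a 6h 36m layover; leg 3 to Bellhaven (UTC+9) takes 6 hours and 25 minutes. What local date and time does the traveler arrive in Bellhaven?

11:04 AM on June 10

Convert departure to UTC: 12:15 AM + 5:00 = 5:15 AM UTC on Jun 8.
Add 14 hours and 34 minutes leg 1 → 7:49 PM UTC.
Add 6 hours and 55 minutes layover in Prague → 2:44 AM UTC (Jun 9).
Add 10 hours 19 minutes leg 2 → 1:03 PM UTC.
Add 6 hours 36 minutes layover in Saltmere → 7:39 PM UTC.
Add 6 hours 25 minutes leg 3 → 2:04 AM UTC (Jun 10).
Bellhaven is UTC+9:00, so local arrival = 2:04 AM + 9:00 = 11:04 AM on Jun 10.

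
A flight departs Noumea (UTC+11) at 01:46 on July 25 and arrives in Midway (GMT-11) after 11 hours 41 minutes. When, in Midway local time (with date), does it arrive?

Convert departure to UTC: 01:46 − 11:00 = 14:46 UTC on Jul 24.
Add 11 hours and 41 minutes travel time → 02:27 UTC (Jul 25).
Midway is UTC−11:00, so local arrival = 02:27 − 11:00 = 15:27 on Jul 24.

15:27 on July 24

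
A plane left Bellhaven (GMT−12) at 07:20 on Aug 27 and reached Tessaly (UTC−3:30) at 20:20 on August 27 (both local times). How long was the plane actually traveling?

4 hours 30 minutes

Tessaly is 8:30 ahead of Bellhaven.
Clock-face elapsed time (ignoring zones) is 13 hours.
Actual elapsed = 13 hours − 8:30 = 4 hours 30 minutes.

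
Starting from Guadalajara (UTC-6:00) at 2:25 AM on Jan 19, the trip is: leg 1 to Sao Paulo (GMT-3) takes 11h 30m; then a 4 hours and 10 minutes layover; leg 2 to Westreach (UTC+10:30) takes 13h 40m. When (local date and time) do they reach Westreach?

12:15 AM on Jan 21

Convert departure to UTC: 2:25 AM + 6:00 = 8:25 AM UTC on Jan 19.
Add 11 hours 30 minutes leg 1 → 7:55 PM UTC.
Add 4 hours 10 minutes layover in Sao Paulo → 12:05 AM UTC (Jan 20).
Add 13 hours 40 minutes leg 2 → 1:45 PM UTC.
Westreach is UTC+10:30, so local arrival = 1:45 PM + 10:30 = 12:15 AM on Jan 21.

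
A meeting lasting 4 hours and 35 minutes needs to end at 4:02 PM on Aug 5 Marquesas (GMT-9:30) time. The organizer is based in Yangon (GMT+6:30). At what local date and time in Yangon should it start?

Target end time in UTC: 4:02 PM + 9:30 = 1:32 AM on Aug 6.
Subtract 4 hours and 35 minutes → start 8:57 PM UTC on Aug 5.
Yangon is UTC+6:30: 8:57 PM + 6:30 = 3:27 AM on Aug 6.

3:27 AM on Aug 6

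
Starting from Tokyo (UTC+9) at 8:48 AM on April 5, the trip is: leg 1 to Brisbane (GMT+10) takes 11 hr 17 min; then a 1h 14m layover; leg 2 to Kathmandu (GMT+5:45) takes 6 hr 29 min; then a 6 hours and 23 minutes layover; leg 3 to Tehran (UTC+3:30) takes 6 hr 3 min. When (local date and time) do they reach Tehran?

10:44 AM on Apr 6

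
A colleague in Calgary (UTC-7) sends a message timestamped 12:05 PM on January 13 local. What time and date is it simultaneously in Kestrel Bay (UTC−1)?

In UTC: 12:05 PM + 7:00 = 7:05 PM on Jan 13.
Kestrel Bay is UTC−1:00: 7:05 PM − 1:00 = 6:05 PM on Jan 13.

6:05 PM on January 13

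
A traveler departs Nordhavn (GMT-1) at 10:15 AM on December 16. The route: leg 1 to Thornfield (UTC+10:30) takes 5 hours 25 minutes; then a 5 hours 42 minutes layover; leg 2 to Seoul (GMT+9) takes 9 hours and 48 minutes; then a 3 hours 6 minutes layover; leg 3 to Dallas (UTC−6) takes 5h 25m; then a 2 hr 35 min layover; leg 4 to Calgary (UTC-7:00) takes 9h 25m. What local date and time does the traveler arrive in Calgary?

9:41 PM on December 17

Convert departure to UTC: 10:15 AM + 1:00 = 11:15 AM UTC on Dec 16.
Add 5 hours 25 minutes leg 1 → 4:40 PM UTC.
Add 5 hours 42 minutes layover in Thornfield → 10:22 PM UTC.
Add 9 hours 48 minutes leg 2 → 8:10 AM UTC (Dec 17).
Add 3 hours 6 minutes layover in Seoul → 11:16 AM UTC.
Add 5 hours and 25 minutes leg 3 → 4:41 PM UTC.
Add 2 hours and 35 minutes layover in Dallas → 7:16 PM UTC.
Add 9 hours and 25 minutes leg 4 → 4:41 AM UTC (Dec 18).
Calgary is UTC−7:00, so local arrival = 4:41 AM − 7:00 = 9:41 PM on Dec 17.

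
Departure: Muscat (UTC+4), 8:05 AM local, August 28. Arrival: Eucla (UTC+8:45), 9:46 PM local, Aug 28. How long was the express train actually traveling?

8 hours 56 minutes

Departure in UTC: 8:05 AM − 4:00 = 4:05 AM on Aug 28.
Arrival in UTC: 9:46 PM − 8:45 = 1:01 PM on Aug 28.
Elapsed = 1:01 PM − 4:05 AM = 8 hours 56 minutes.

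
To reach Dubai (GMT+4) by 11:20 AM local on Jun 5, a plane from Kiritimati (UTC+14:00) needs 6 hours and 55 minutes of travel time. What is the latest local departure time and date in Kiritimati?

2:25 PM on June 5

Target arrival in UTC: 11:20 AM − 4:00 = 7:20 AM on Jun 5.
Subtract 6 hours 55 minutes → departure 12:25 AM UTC on Jun 5.
Kiritimati is UTC+14:00: 12:25 AM + 14:00 = 2:25 PM on Jun 5.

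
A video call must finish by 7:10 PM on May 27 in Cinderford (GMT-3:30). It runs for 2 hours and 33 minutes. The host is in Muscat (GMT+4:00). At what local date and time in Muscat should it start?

12:07 AM on May 28

Target end time in UTC: 7:10 PM + 3:30 = 10:40 PM on May 27.
Subtract 2 hours 33 minutes → start 8:07 PM UTC on May 27.
Muscat is UTC+4:00: 8:07 PM + 4:00 = 12:07 AM on May 28.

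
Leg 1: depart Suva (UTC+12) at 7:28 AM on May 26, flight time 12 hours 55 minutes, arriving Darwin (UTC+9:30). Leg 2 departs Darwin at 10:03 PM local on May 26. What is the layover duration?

4 hours 10 minutes

Convert departure to UTC: 7:28 AM − 12:00 = 7:28 PM UTC on May 25.
Add 12 hours 55 minutes flight time → 8:23 AM UTC (May 26).
Darwin is UTC+9:30, so local arrival = 8:23 AM + 9:30 = 5:53 PM on May 26.
Layover = 10:03 PM − 5:53 PM = 4 hours 10 minutes.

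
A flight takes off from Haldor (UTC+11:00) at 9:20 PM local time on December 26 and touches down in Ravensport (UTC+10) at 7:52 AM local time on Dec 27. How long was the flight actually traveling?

11 hours 32 minutes

Ravensport is 1:00 behind Haldor.
Clock-face elapsed time (ignoring zones) is 10 hours 32 minutes.
Actual elapsed = 10 hours 32 minutes + 1:00 = 11 hours 32 minutes.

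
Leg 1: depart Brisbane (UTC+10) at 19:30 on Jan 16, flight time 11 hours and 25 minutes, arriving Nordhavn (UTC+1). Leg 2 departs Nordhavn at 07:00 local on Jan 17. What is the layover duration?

Convert departure to UTC: 19:30 − 10:00 = 09:30 UTC on Jan 16.
Add 11 hours and 25 minutes flight time → 20:55 UTC.
Nordhavn is UTC+1:00, so local arrival = 20:55 + 1:00 = 21:55 on Jan 16.
Layover = 07:00 − 21:55 (+1 day) = 9 hours 5 minutes.

9 hours 5 minutes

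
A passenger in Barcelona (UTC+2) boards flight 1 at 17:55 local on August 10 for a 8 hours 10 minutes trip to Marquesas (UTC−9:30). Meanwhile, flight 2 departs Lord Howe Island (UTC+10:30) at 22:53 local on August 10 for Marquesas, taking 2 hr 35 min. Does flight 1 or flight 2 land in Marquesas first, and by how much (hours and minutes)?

Flight 1 in UTC: 17:55 − 2:00 = 15:55 on Aug 10.
+8 hours 10 minutes → arrive 00:05 UTC on Aug 11.
Flight 2 in UTC: 22:53 − 10:30 = 12:23 on Aug 10.
+2 hours and 35 minutes → arrive 14:58 UTC on Aug 10.
Flight 2 lands earlier by 9 hours 7 minutes.

the second, by 9 hours 7 minutes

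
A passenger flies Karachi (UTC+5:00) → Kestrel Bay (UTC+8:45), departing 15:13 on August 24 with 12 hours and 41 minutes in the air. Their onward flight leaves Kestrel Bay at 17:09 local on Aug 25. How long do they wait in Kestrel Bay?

9 hours 30 minutes

Convert departure to UTC: 15:13 − 5:00 = 10:13 UTC on Aug 24.
Add 12 hours 41 minutes flight time → 22:54 UTC.
Kestrel Bay is UTC+8:45, so local arrival = 22:54 + 8:45 = 07:39 on Aug 25.
Layover = 17:09 − 07:39 = 9 hours 30 minutes.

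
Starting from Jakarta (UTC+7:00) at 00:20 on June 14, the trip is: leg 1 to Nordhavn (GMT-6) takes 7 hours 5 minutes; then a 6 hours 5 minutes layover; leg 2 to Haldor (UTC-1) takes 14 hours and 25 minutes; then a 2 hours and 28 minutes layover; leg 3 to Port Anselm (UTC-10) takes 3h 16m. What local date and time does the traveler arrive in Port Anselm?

Convert departure to UTC: 00:20 − 7:00 = 17:20 UTC on Jun 13.
Add 7 hours and 5 minutes leg 1 → 00:25 UTC (Jun 14).
Add 6 hours 5 minutes layover in Nordhavn → 06:30 UTC.
Add 14 hours 25 minutes leg 2 → 20:55 UTC.
Add 2 hours 28 minutes layover in Haldor → 23:23 UTC.
Add 3 hours 16 minutes leg 3 → 02:39 UTC (Jun 15).
Port Anselm is UTC−10:00, so local arrival = 02:39 − 10:00 = 16:39 on Jun 14.

16:39 on June 14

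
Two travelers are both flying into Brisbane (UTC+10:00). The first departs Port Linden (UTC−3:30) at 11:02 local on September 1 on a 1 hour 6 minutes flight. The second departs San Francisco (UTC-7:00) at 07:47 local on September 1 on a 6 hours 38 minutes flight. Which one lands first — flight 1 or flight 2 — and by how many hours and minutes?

Flight 1 in UTC: 11:02 + 3:30 = 14:32 on Sep 1.
+1 hour 6 minutes → arrive 15:38 UTC on Sep 1.
Flight 2 in UTC: 07:47 + 7:00 = 14:47 on Sep 1.
+6 hours 38 minutes → arrive 21:25 UTC on Sep 1.
Flight 1 lands earlier by 5 hours 47 minutes.

the first, by 5 hours 47 minutes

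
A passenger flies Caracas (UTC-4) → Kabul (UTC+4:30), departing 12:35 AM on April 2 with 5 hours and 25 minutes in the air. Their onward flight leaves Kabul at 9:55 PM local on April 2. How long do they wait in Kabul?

Convert departure to UTC: 12:35 AM + 4:00 = 4:35 AM UTC on Apr 2.
Add 5 hours 25 minutes flight time → 10:00 AM UTC.
Kabul is UTC+4:30, so local arrival = 10:00 AM + 4:30 = 2:30 PM on Apr 2.
Layover = 9:55 PM − 2:30 PM = 7 hours 25 minutes.

7 hours 25 minutes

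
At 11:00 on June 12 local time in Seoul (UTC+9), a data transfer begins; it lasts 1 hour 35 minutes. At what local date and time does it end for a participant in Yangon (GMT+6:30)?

10:05 on Jun 12

Convert start to UTC: 11:00 − 9:00 = 02:00 UTC on Jun 12.
Add 1 hour and 35 minutes duration → 03:35 UTC.
Yangon is UTC+6:30, so local end time = 03:35 + 6:30 = 10:05 on Jun 12.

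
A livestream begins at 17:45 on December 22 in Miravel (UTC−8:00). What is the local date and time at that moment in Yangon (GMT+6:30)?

08:15 on December 23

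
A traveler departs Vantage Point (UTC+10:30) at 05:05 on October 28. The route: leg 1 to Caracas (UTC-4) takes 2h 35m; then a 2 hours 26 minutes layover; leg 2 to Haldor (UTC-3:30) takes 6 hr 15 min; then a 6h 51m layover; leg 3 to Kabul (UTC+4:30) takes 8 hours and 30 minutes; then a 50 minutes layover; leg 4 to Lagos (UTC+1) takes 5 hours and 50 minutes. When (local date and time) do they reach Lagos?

04:52 on October 29

Convert departure to UTC: 05:05 − 10:30 = 18:35 UTC on Oct 27.
Add 2 hours 35 minutes leg 1 → 21:10 UTC.
Add 2 hours and 26 minutes layover in Caracas → 23:36 UTC.
Add 6 hours and 15 minutes leg 2 → 05:51 UTC (Oct 28).
Add 6 hours and 51 minutes layover in Haldor → 12:42 UTC.
Add 8 hours 30 minutes leg 3 → 21:12 UTC.
Add 50 minutes layover in Kabul → 22:02 UTC.
Add 5 hours 50 minutes leg 4 → 03:52 UTC (Oct 29).
Lagos is UTC+1:00, so local arrival = 03:52 + 1:00 = 04:52 on Oct 29.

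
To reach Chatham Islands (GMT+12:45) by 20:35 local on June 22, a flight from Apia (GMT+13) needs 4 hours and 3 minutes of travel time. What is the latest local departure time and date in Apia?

Target arrival in UTC: 20:35 − 12:45 = 07:50 on Jun 22.
Subtract 4 hours and 3 minutes → departure 03:47 UTC on Jun 22.
Apia is UTC+13:00: 03:47 + 13:00 = 16:47 on Jun 22.

16:47 on June 22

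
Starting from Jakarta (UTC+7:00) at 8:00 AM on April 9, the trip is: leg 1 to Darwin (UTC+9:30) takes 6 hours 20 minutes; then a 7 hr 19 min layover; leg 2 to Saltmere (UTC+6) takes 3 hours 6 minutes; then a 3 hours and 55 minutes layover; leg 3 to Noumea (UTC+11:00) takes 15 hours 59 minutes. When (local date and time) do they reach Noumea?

Convert departure to UTC: 8:00 AM − 7:00 = 1:00 AM UTC on Apr 9.
Add 6 hours and 20 minutes leg 1 → 7:20 AM UTC.
Add 7 hours 19 minutes layover in Darwin → 2:39 PM UTC.
Add 3 hours 6 minutes leg 2 → 5:45 PM UTC.
Add 3 hours 55 minutes layover in Saltmere → 9:40 PM UTC.
Add 15 hours 59 minutes leg 3 → 1:39 PM UTC (Apr 10).
Noumea is UTC+11:00, so local arrival = 1:39 PM + 11:00 = 12:39 AM on Apr 11.

12:39 AM on Apr 11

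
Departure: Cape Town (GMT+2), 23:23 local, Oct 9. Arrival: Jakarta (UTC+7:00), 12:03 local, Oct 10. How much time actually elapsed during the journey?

Departure in UTC: 23:23 − 2:00 = 21:23 on Oct 9.
Arrival in UTC: 12:03 − 7:00 = 05:03 on Oct 10.
Elapsed = 05:03 − 21:23 (+1 day) = 7 hours 40 minutes.

7 hours 40 minutes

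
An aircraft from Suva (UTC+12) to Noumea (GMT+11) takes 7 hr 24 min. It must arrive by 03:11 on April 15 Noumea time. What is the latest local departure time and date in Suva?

20:47 on April 14

Target arrival in UTC: 03:11 − 11:00 = 16:11 on Apr 14.
Subtract 7 hours 24 minutes → departure 08:47 UTC on Apr 14.
Suva is UTC+12:00: 08:47 + 12:00 = 20:47 on Apr 14.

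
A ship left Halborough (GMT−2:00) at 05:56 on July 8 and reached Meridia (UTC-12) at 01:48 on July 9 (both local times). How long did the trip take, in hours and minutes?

Meridia is 10:00 behind Halborough.
Clock-face elapsed time (ignoring zones) is 19 hours 52 minutes.
Actual elapsed = 19 hours 52 minutes + 10:00 = 29 hours 52 minutes.

29 hours 52 minutes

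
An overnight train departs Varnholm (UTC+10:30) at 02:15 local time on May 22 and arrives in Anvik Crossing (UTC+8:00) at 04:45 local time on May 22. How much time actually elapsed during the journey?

5 hours

Departure in UTC: 02:15 − 10:30 = 15:45 on May 21.
Arrival in UTC: 04:45 − 8:00 = 20:45 on May 21.
Elapsed = 20:45 − 15:45 = 5 hours.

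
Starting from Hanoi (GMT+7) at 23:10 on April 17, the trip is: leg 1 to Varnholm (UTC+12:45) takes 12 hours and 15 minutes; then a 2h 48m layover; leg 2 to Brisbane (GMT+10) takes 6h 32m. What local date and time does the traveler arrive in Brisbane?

Convert departure to UTC: 23:10 − 7:00 = 16:10 UTC on Apr 17.
Add 12 hours 15 minutes leg 1 → 04:25 UTC (Apr 18).
Add 2 hours and 48 minutes layover in Varnholm → 07:13 UTC.
Add 6 hours and 32 minutes leg 2 → 13:45 UTC.
Brisbane is UTC+10:00, so local arrival = 13:45 + 10:00 = 23:45 on Apr 18.

23:45 on April 18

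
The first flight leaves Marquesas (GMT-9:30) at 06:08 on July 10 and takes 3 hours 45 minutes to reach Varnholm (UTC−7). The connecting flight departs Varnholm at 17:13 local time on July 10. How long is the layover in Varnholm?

4 hours 50 minutes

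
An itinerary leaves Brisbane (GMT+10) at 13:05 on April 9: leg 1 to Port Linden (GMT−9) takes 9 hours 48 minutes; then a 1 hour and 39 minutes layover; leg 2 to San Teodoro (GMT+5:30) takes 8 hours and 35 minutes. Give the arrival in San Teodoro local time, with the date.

Convert departure to UTC: 13:05 − 10:00 = 03:05 UTC on Apr 9.
Add 9 hours and 48 minutes leg 1 → 12:53 UTC.
Add 1 hour and 39 minutes layover in Port Linden → 14:32 UTC.
Add 8 hours and 35 minutes leg 2 → 23:07 UTC.
San Teodoro is UTC+5:30, so local arrival = 23:07 + 5:30 = 04:37 on Apr 10.

04:37 on April 10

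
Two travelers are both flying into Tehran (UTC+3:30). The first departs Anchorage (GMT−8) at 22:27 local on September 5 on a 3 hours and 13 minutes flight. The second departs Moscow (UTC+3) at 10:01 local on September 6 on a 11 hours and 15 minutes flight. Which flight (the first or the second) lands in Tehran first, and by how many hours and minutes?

the first, by 8 hours 36 minutes

Flight 1 in UTC: 22:27 + 8:00 = 06:27 on Sep 6.
+3 hours 13 minutes → arrive 09:40 UTC on Sep 6.
Flight 2 in UTC: 10:01 − 3:00 = 07:01 on Sep 6.
+11 hours 15 minutes → arrive 18:16 UTC on Sep 6.
Flight 1 lands earlier by 8 hours 36 minutes.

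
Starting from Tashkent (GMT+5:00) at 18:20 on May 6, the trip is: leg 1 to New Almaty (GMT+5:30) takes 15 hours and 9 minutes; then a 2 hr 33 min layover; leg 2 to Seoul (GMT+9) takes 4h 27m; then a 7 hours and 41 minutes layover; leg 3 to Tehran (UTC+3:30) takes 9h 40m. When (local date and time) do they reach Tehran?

Convert departure to UTC: 18:20 − 5:00 = 13:20 UTC on May 6.
Add 15 hours 9 minutes leg 1 → 04:29 UTC (May 7).
Add 2 hours and 33 minutes layover in New Almaty → 07:02 UTC.
Add 4 hours 27 minutes leg 2 → 11:29 UTC.
Add 7 hours 41 minutes layover in Seoul → 19:10 UTC.
Add 9 hours and 40 minutes leg 3 → 04:50 UTC (May 8).
Tehran is UTC+3:30, so local arrival = 04:50 + 3:30 = 08:20 on May 8.

08:20 on May 8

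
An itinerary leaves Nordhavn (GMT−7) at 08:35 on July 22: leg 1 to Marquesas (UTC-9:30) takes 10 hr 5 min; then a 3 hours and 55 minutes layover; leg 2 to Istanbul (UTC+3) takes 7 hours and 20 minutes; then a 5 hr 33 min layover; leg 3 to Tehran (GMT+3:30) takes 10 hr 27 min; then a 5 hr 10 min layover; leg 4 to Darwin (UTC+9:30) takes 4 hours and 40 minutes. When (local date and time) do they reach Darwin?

Convert departure to UTC: 08:35 + 7:00 = 15:35 UTC on Jul 22.
Add 10 hours and 5 minutes leg 1 → 01:40 UTC (Jul 23).
Add 3 hours 55 minutes layover in Marquesas → 05:35 UTC.
Add 7 hours 20 minutes leg 2 → 12:55 UTC.
Add 5 hours and 33 minutes layover in Istanbul → 18:28 UTC.
Add 10 hours 27 minutes leg 3 → 04:55 UTC (Jul 24).
Add 5 hours and 10 minutes layover in Tehran → 10:05 UTC.
Add 4 hours and 40 minutes leg 4 → 14:45 UTC.
Darwin is UTC+9:30, so local arrival = 14:45 + 9:30 = 00:15 on Jul 25.

00:15 on Jul 25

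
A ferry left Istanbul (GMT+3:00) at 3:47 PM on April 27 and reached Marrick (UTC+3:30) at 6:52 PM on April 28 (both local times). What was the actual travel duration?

Departure in UTC: 3:47 PM − 3:00 = 12:47 PM on Apr 27.
Arrival in UTC: 6:52 PM − 3:30 = 3:22 PM on Apr 28.
Elapsed = 3:22 PM − 12:47 PM (+1 day) = 26 hours 35 minutes.

26 hours 35 minutes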